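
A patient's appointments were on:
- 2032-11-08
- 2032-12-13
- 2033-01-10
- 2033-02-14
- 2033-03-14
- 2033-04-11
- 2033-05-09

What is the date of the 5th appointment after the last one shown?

Gaps: 35, 28, 35, 28, 28, 28 days — a mix of 28 and 35. Every date is a Monday.
Each is the 2nd Monday of its month.
June 2033 — 2nd Monday is 2033-06-13.
July 2033 — 2nd Monday is 2033-07-11.
August 2033 — 2nd Monday is 2033-08-08.
2nd Monday of September 2033: 2033-09-12.
2nd Monday of October 2033: 2033-10-10.

2033-10-10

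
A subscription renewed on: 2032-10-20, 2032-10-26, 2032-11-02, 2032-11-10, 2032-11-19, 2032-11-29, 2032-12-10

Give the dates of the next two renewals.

2032-12-22, 2033-01-04

Intervals are 6, 7, 8, 9, 10, 11 days — an arithmetic progression with common difference 1.
Next gap: 12 days. 2032-12-10 + 12 days = 2032-12-22.
Next gap: 13 days. 2032-12-22 + 13 days = 2033-01-04.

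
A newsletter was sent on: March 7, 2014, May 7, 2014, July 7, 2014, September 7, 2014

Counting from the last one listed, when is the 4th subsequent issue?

The day-of-month is always 7 (61, 61, 62 days between events).
So this recurs on the 7th of every 2 months.
Next: November 2014 → November 7, 2014.
Next: January 2015 → January 7, 2015.
Next: March 2015 → March 7, 2015.
May 2015: May 7, 2015.

May 7, 2015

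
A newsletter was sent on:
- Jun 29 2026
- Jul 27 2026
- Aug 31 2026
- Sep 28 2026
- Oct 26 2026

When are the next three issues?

Nov 30 2026, Dec 28 2026, Jan 25 2027

Every date is a Monday; gaps 28, 35, 28, 28 days.
Each is the last Monday of its month (at least one falls on the 29th or later, ruling out '4th Monday').
November 2026 ends with Monday Nov 30 2026.
December 2026 ends with Monday Dec 28 2026.
January 2027 ends with Monday Jan 25 2027.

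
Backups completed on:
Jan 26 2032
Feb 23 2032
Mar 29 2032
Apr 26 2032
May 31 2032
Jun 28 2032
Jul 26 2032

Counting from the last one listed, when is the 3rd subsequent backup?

All Mondays; the gaps (28, 35, 28, 35, 28, 28) vary with month length.
This is the last Monday of each month.
August 2032 ends with Monday Aug 30 2032.
Last Monday of September 2032: Sep 27 2032.
Last Monday of October 2032: Oct 25 2032.

Oct 25 2032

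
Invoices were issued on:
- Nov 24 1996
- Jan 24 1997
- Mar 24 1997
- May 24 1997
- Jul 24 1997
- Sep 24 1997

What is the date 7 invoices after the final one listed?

The day-of-month is always 24 (61, 59, 61, 61, 62 days between events).
So this recurs on the 24th of every 2 months.
November 1997: Nov 24 1997.
January 1998: Jan 24 1998.
March 1998: Mar 24 1998.
May 1998: May 24 1998.
July 1998: Jul 24 1998.
Next: September 1998 → Sep 24 1998.
Next: November 1998 → Nov 24 1998.

Nov 24 1998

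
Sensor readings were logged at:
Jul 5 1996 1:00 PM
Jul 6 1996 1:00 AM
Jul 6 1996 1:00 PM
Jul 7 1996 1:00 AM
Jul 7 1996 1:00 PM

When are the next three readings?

Jul 8 1996 1:00 AM, Jul 8 1996 1:00 PM, Jul 9 1996 1:00 AM

Spacing: 12, 12, 12, 12 h — constant 12 h.
Jul 7 1996 1:00 PM + 12 h = Jul 8 1996 1:00 AM.
Jul 8 1996 1:00 AM + 12 h = Jul 8 1996 1:00 PM.
Jul 8 1996 1:00 PM + 12 h = Jul 9 1996 1:00 AM.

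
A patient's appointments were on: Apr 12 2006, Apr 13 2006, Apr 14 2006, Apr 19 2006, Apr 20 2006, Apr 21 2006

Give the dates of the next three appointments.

Apr 26 2006, Apr 27 2006, Apr 28 2006

Gaps: 1, 1, 5, 1, 1 days — not constant, but cyclic with period 3.
The events fall on every Wednesday, Thursday and Friday.
The following Wednesday is Apr 26 2006.
The following Thursday is Apr 27 2006.
Next Friday: Apr 28 2006.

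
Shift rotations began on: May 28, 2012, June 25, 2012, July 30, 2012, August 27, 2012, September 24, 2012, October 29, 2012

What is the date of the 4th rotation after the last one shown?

February 25, 2013

All Mondays; the gaps (28, 35, 28, 28, 35) vary with month length.
This is the last Monday of each month.
Last Monday of November 2012: November 26, 2012.
December 2012 ends with Monday December 31, 2012.
Last Monday of January 2013: January 28, 2013.
February 2013 ends with Monday February 25, 2013.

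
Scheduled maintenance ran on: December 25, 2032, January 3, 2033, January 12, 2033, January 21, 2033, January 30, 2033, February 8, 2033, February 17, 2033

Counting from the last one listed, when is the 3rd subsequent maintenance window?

Gaps between consecutive events: 9, 9, 9, 9, 9, 9 days — a constant 9-day interval.
February 17, 2033 + 9 days = February 26, 2033.
February 26, 2033 + 9 days = March 7, 2033.
March 7, 2033 + 9 days = March 16, 2033.

March 16, 2033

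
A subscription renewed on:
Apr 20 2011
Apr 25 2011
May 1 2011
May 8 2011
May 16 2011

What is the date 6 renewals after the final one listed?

Gaps: 5, 6, 7, 8 days — each gap is 1 larger than the previous one.
Next gap: 9 days. May 16 2011 + 9 days = May 25 2011.
Next gap: 10 days. May 25 2011 + 10 days = Jun 4 2011.
Next gap: 11 days. Jun 4 2011 + 11 days = Jun 15 2011.
Next gap: 12 days. Jun 15 2011 + 12 days = Jun 27 2011.
Next gap: 13 days. Jun 27 2011 + 13 days = Jul 10 2011.
Next gap: 14 days. Jul 10 2011 + 14 days = Jul 24 2011.

Jul 24 2011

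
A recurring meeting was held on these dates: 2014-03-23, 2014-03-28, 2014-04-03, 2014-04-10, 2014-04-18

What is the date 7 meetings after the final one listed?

2014-07-11

Intervals are 5, 6, 7, 8 days — an arithmetic progression with common difference 1.
Next gap: 9 days. 2014-04-18 + 9 days = 2014-04-27.
Next gap: 10 days. 2014-04-27 + 10 days = 2014-05-07.
Next gap: 11 days. 2014-05-07 + 11 days = 2014-05-18.
Next gap: 12 days. 2014-05-18 + 12 days = 2014-05-30.
Next gap: 13 days. 2014-05-30 + 13 days = 2014-06-12.
Next gap: 14 days. 2014-06-12 + 14 days = 2014-06-26.
Next gap: 15 days. 2014-06-26 + 15 days = 2014-07-11.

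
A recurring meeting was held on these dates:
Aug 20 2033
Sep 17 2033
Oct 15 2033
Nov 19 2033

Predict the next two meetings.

All dates are Saturdays, 28, 28, 35 days apart.
Specifically, the 3rd Saturday of each month.
December 2033 — 3rd Saturday is Dec 17 2033.
January 2034 — 3rd Saturday is Jan 21 2034.

Dec 17 2033, Jan 21 2034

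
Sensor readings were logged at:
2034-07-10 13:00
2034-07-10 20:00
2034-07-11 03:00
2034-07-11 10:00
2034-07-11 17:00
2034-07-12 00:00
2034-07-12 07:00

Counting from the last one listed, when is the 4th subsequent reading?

2034-07-13 11:00

Spacing: 7, 7, 7, 7, 7, 7 h — constant 7 h.
2034-07-12 07:00 + 7 h = 2034-07-12 14:00.
2034-07-12 14:00 + 7 h = 2034-07-12 21:00.
2034-07-12 21:00 + 7 h = 2034-07-13 04:00.
2034-07-13 04:00 + 7 h = 2034-07-13 11:00.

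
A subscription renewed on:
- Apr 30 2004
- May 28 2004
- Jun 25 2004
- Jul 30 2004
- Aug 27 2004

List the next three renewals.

These are Fridays with 28, 28, 35, 28-day gaps.
Each is the final Friday of its month — Apr 30 2004 is past the 28th, so '4th Friday' doesn't fit.
Last Friday of September 2004: Sep 24 2004.
Last Friday of October 2004: Oct 29 2004.
Last Friday of November 2004: Nov 26 2004.

Sep 24 2004, Oct 29 2004, Nov 26 2004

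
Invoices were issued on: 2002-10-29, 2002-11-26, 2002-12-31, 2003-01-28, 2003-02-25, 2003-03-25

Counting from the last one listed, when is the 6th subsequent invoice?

2003-09-30

All Tuesdays; the gaps (28, 35, 28, 28, 28) vary with month length.
This is the last Tuesday of each month.
Last Tuesday of April 2003: 2003-04-29.
May 2003 ends with Tuesday 2003-05-27.
Last Tuesday of June 2003: 2003-06-24.
Last Tuesday of July 2003: 2003-07-29.
Last Tuesday of August 2003: 2003-08-26.
Last Tuesday of September 2003: 2003-09-30.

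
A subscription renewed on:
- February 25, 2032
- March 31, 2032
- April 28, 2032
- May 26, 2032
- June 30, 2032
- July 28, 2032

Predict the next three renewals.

August 25, 2032; September 29, 2032; October 27, 2032

Every date is a Wednesday; gaps 35, 28, 28, 35, 28 days.
Each is the last Wednesday of its month (at least one falls on the 29th or later, ruling out '4th Wednesday').
August 2032 ends with Wednesday August 25, 2032.
September 2032 ends with Wednesday September 29, 2032.
Last Wednesday of October 2032: October 27, 2032.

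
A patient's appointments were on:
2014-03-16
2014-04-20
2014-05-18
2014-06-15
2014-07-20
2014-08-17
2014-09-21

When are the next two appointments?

Gaps: 35, 28, 28, 35, 28, 35 days — a mix of 28 and 35. Every date is a Sunday.
Each is the 3rd Sunday of its month.
October 2014 — 3rd Sunday is 2014-10-19.
3rd Sunday of November 2014: 2014-11-16.

2014-10-19, 2014-11-16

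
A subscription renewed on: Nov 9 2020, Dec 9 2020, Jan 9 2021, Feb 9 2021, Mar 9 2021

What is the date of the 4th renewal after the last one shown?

Jul 9 2021

Gaps: 30, 31, 31, 28 days — not constant. Every event is on the 9th of the month.
Pattern: the 9th of each month.
Next: April 2021 → Apr 9 2021.
May 2021: May 9 2021.
June 2021: Jun 9 2021.
July 2021: Jul 9 2021.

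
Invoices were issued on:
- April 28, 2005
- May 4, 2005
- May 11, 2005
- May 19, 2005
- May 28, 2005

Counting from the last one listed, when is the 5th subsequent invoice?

The spacing grows by 1 each time: 6, 7, 8, 9 days.
Next gap: 10 days. May 28, 2005 + 10 days = June 7, 2005.
Next gap: 11 days. June 7, 2005 + 11 days = June 18, 2005.
Next gap: 12 days. June 18, 2005 + 12 days = June 30, 2005.
Next gap: 13 days. June 30, 2005 + 13 days = July 13, 2005.
Next gap: 14 days. July 13, 2005 + 14 days = July 27, 2005.

July 27, 2005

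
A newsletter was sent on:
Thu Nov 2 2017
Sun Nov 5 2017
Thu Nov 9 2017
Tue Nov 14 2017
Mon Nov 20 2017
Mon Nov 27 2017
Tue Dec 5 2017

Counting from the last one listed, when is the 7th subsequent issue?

Intervals are 3, 4, 5, 6, 7, 8 days — an arithmetic progression with common difference 1.
Next gap: 9 days. Tue Dec 5 2017 + 9 days = Thu Dec 14 2017.
Next gap: 10 days. Thu Dec 14 2017 + 10 days = Sun Dec 24 2017.
Next gap: 11 days. Sun Dec 24 2017 + 11 days = Thu Jan 4 2018.
Next gap: 12 days. Thu Jan 4 2018 + 12 days = Tue Jan 16 2018.
Next gap: 13 days. Tue Jan 16 2018 + 13 days = Mon Jan 29 2018.
Next gap: 14 days. Mon Jan 29 2018 + 14 days = Mon Feb 12 2018.
Next gap: 15 days. Mon Feb 12 2018 + 15 days = Tue Feb 27 2018.

Tue Feb 27 2018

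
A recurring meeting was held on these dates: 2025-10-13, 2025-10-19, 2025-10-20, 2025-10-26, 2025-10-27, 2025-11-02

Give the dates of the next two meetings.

Gaps: 6, 1, 6, 1, 6 days — not constant, but cyclic with period 2.
The events fall on every Monday and Sunday.
The following Monday is 2025-11-03.
Next Sunday: 2025-11-09.

2025-11-03, 2025-11-09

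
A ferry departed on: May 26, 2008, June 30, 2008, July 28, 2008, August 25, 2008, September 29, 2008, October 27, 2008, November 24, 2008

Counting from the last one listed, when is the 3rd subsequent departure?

Every date is a Monday; gaps 35, 28, 28, 35, 28, 28 days.
Each is the last Monday of its month (at least one falls on the 29th or later, ruling out '4th Monday').
Last Monday of December 2008: December 29, 2008.
January 2009 ends with Monday January 26, 2009.
Last Monday of February 2009: February 23, 2009.

February 23, 2009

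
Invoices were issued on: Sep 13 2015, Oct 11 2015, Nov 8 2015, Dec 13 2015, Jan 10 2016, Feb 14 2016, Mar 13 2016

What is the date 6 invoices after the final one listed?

These are Sundays at 28- or 35-day spacing (28, 28, 35, 28, 35, 28).
The pattern: 2nd Sunday of the month.
April 2016 — 2nd Sunday is Apr 10 2016.
2nd Sunday of May 2016: May 8 2016.
2nd Sunday of June 2016: Jun 12 2016.
July 2016 — 2nd Sunday is Jul 10 2016.
2nd Sunday of August 2016: Aug 14 2016.
2nd Sunday of September 2016: Sep 11 2016.

Sep 11 2016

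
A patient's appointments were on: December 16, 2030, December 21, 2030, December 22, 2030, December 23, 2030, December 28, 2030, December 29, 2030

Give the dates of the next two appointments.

The gap pattern 5, 1, 1, 5, 1 repeats every 3 events.
These are the Mondays, Saturdays and Sundays of each week.
Next Monday: December 30, 2030.
The following Saturday is January 4, 2031.

December 30, 2030; January 4, 2031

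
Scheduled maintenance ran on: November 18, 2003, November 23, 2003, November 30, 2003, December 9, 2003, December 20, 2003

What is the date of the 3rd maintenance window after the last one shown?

Gaps: 5, 7, 9, 11 days — each gap is 2 larger than the previous one.
Next gap: 13 days. December 20, 2003 + 13 days = January 2, 2004.
Next gap: 15 days. January 2, 2004 + 15 days = January 17, 2004.
Next gap: 17 days. January 17, 2004 + 17 days = February 3, 2004.

February 3, 2004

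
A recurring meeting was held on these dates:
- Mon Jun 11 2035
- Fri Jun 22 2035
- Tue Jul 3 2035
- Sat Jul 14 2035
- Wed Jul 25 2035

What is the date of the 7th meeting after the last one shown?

The spacing is 11, 11, 11, 11 days — always 11 days.
Wed Jul 25 2035 + 11 days = Sun Aug 5 2035.
Sun Aug 5 2035 + 11 days = Thu Aug 16 2035.
Thu Aug 16 2035 + 11 days = Mon Aug 27 2035.
Mon Aug 27 2035 + 11 days = Fri Sep 7 2035.
Fri Sep 7 2035 + 11 days = Tue Sep 18 2035.
Tue Sep 18 2035 + 11 days = Sat Sep 29 2035.
Sat Sep 29 2035 + 11 days = Wed Oct 10 2035.

Wed Oct 10 2035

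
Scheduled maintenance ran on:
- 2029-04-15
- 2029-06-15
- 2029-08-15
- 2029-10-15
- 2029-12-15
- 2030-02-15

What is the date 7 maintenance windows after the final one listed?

2031-04-15

Gaps: 61, 61, 61, 61, 62 days — not constant. Every event is on the 15th of the month.
Pattern: the 15th of every 2 months.
April 2030: 2030-04-15.
Next: June 2030 → 2030-06-15.
August 2030: 2030-08-15.
Next: October 2030 → 2030-10-15.
Next: December 2030 → 2030-12-15.
February 2031: 2031-02-15.
Next: April 2031 → 2031-04-15.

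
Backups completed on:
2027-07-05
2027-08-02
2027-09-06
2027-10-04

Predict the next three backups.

2027-11-01, 2027-12-06, 2028-01-03

Gaps: 28, 35, 28 days — a mix of 28 and 35. Every date is a Monday.
Each is the 1st Monday of its month.
1st Monday of November 2027: 2027-11-01.
1st Monday of December 2027: 2027-12-06.
January 2028 — 1st Monday is 2028-01-03.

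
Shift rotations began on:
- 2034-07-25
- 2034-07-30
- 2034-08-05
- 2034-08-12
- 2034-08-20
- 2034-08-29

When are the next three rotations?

Intervals are 5, 6, 7, 8, 9 days — an arithmetic progression with common difference 1.
Next gap: 10 days. 2034-08-29 + 10 days = 2034-09-08.
Next gap: 11 days. 2034-09-08 + 11 days = 2034-09-19.
Next gap: 12 days. 2034-09-19 + 12 days = 2034-10-01.

2034-09-08, 2034-09-19, 2034-10-01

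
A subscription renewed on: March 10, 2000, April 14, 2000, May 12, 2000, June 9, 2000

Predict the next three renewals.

Gaps: 35, 28, 28 days — a mix of 28 and 35. Every date is a Friday.
Each is the 2nd Friday of its month.
2nd Friday of July 2000: July 14, 2000.
2nd Friday of August 2000: August 11, 2000.
September 2000 — 2nd Friday is September 8, 2000.

July 14, 2000; August 11, 2000; September 8, 2000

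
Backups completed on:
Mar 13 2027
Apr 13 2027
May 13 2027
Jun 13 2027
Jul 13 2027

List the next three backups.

Aug 13 2027, Sep 13 2027, Oct 13 2027

The day-of-month is always 13 (31, 30, 31, 30 days between events).
So this recurs on the 13th of each month.
August 2027: Aug 13 2027.
September 2027: Sep 13 2027.
October 2027: Oct 13 2027.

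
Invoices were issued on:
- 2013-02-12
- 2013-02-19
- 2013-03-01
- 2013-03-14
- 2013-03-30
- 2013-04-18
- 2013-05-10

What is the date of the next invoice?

2013-06-04

Gaps: 7, 10, 13, 16, 19, 22 days — each gap is 3 larger than the previous one.
Next gap: 25 days. 2013-05-10 + 25 days = 2013-06-04.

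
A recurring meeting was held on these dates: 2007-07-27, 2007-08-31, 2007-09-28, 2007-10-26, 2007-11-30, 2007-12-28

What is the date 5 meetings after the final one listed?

Every date is a Friday; gaps 35, 28, 28, 35, 28 days.
Each is the last Friday of its month (at least one falls on the 29th or later, ruling out '4th Friday').
Last Friday of January 2008: 2008-01-25.
February 2008 ends with Friday 2008-02-29.
Last Friday of March 2008: 2008-03-28.
April 2008 ends with Friday 2008-04-25.
Last Friday of May 2008: 2008-05-30.

2008-05-30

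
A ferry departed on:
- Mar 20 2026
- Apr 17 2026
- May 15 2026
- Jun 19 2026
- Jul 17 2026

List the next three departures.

Aug 21 2026, Sep 18 2026, Oct 16 2026

Gaps: 28, 28, 35, 28 days — a mix of 28 and 35. Every date is a Friday.
Each is the 3rd Friday of its month.
August 2026 — 3rd Friday is Aug 21 2026.
3rd Friday of September 2026: Sep 18 2026.
3rd Friday of October 2026: Oct 16 2026.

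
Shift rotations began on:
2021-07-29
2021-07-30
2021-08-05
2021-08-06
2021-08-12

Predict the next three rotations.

2021-08-13, 2021-08-19, 2021-08-20

The gap pattern 1, 6, 1, 6 repeats every 2 events.
These are the Thursdays and Fridays of each week.
Next Friday: 2021-08-13.
The following Thursday is 2021-08-19.
Next Friday: 2021-08-20.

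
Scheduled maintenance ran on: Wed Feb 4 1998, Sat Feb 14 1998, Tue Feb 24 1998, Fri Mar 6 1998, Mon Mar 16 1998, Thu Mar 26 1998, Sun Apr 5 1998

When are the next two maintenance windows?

Gaps between consecutive events: 10, 10, 10, 10, 10, 10 days — a constant 10-day interval.
Sun Apr 5 1998 + 10 days = Wed Apr 15 1998.
Wed Apr 15 1998 + 10 days = Sat Apr 25 1998.

Wed Apr 15 1998, Sat Apr 25 1998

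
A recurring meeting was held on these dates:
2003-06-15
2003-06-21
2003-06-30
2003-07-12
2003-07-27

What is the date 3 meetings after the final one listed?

The spacing grows by 3 each time: 6, 9, 12, 15 days.
Next gap: 18 days. 2003-07-27 + 18 days = 2003-08-14.
Next gap: 21 days. 2003-08-14 + 21 days = 2003-09-04.
Next gap: 24 days. 2003-09-04 + 24 days = 2003-09-28.

2003-09-28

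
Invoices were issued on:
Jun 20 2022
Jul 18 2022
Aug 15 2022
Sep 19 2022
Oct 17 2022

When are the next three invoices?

These are Mondays at 28- or 35-day spacing (28, 28, 35, 28).
The pattern: 3rd Monday of the month.
November 2022 — 3rd Monday is Nov 21 2022.
3rd Monday of December 2022: Dec 19 2022.
January 2023 — 3rd Monday is Jan 16 2023.

Nov 21 2022, Dec 19 2022, Jan 16 2023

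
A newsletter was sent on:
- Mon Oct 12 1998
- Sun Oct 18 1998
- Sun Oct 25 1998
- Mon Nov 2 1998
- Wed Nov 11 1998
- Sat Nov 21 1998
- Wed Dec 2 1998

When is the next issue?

Mon Dec 14 1998

Gaps: 6, 7, 8, 9, 10, 11 days — each gap is 1 larger than the previous one.
Next gap: 12 days. Wed Dec 2 1998 + 12 days = Mon Dec 14 1998.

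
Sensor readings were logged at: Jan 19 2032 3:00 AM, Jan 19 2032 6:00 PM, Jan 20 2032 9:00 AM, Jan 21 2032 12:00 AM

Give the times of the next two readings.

Spacing: 15, 15, 15 h — constant 15 h.
Jan 21 2032 12:00 AM + 15 h = Jan 21 2032 3:00 PM.
Jan 21 2032 3:00 PM + 15 h = Jan 22 2032 6:00 AM.

Jan 21 2032 3:00 PM, Jan 22 2032 6:00 AM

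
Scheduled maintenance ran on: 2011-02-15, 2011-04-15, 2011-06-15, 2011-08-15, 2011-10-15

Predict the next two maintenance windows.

Gaps: 59, 61, 61, 61 days — not constant. Every event is on the 15th of the month.
Pattern: the 15th of every 2 months.
Next: December 2011 → 2011-12-15.
February 2012: 2012-02-15.

2011-12-15, 2012-02-15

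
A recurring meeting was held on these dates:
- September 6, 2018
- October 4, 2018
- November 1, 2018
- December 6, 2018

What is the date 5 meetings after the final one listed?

All dates are Thursdays, 28, 28, 35 days apart.
Specifically, the 1st Thursday of each month.
January 2019 — 1st Thursday is January 3, 2019.
February 2019 — 1st Thursday is February 7, 2019.
March 2019 — 1st Thursday is March 7, 2019.
1st Thursday of April 2019: April 4, 2019.
May 2019 — 1st Thursday is May 2, 2019.

May 2, 2019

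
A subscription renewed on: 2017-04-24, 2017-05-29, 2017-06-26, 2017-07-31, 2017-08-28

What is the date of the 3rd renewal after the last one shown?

All Mondays; the gaps (35, 28, 35, 28) vary with month length.
This is the last Monday of each month.
September 2017 ends with Monday 2017-09-25.
October 2017 ends with Monday 2017-10-30.
Last Monday of November 2017: 2017-11-27.

2017-11-27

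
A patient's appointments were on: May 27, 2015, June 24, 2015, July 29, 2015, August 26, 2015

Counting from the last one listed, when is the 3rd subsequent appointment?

Every date is a Wednesday; gaps 28, 35, 28 days.
Each is the last Wednesday of its month (at least one falls on the 29th or later, ruling out '4th Wednesday').
Last Wednesday of September 2015: September 30, 2015.
Last Wednesday of October 2015: October 28, 2015.
Last Wednesday of November 2015: November 25, 2015.

November 25, 2015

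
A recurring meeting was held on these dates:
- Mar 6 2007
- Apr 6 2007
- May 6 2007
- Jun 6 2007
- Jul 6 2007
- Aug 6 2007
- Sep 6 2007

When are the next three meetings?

The day-of-month is always 6 (31, 30, 31, 30, 31, 31 days between events).
So this recurs on the 6th of each month.
Next: October 2007 → Oct 6 2007.
Next: November 2007 → Nov 6 2007.
December 2007: Dec 6 2007.

Oct 6 2007, Nov 6 2007, Dec 6 2007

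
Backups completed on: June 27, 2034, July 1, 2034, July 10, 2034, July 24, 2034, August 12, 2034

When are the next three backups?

September 5, 2034; October 4, 2034; November 7, 2034

Intervals are 4, 9, 14, 19 days — an arithmetic progression with common difference 5.
Next gap: 24 days. August 12, 2034 + 24 days = September 5, 2034.
Next gap: 29 days. September 5, 2034 + 29 days = October 4, 2034.
Next gap: 34 days. October 4, 2034 + 34 days = November 7, 2034.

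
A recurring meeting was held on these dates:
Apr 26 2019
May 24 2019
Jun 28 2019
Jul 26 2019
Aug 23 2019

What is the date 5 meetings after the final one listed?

Jan 24 2020

All dates are Fridays, 28, 35, 28, 28 days apart.
Specifically, the 4th Friday of each month.
4th Friday of September 2019: Sep 27 2019.
October 2019 — 4th Friday is Oct 25 2019.
4th Friday of November 2019: Nov 22 2019.
4th Friday of December 2019: Dec 27 2019.
4th Friday of January 2020: Jan 24 2020.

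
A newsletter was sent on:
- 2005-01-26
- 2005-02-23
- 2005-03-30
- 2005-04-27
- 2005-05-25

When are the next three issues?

2005-06-29, 2005-07-27, 2005-08-31

These are Wednesdays with 28, 35, 28, 28-day gaps.
Each is the final Wednesday of its month — 2005-03-30 is past the 28th, so '4th Wednesday' doesn't fit.
Last Wednesday of June 2005: 2005-06-29.
July 2005 ends with Wednesday 2005-07-27.
Last Wednesday of August 2005: 2005-08-31.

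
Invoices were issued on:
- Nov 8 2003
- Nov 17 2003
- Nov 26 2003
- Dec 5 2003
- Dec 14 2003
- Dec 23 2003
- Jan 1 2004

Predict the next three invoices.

Gaps between consecutive events: 9, 9, 9, 9, 9, 9 days — a constant 9-day interval.
Jan 1 2004 + 9 days = Jan 10 2004.
Jan 10 2004 + 9 days = Jan 19 2004.
Jan 19 2004 + 9 days = Jan 28 2004.

Jan 10 2004, Jan 19 2004, Jan 28 2004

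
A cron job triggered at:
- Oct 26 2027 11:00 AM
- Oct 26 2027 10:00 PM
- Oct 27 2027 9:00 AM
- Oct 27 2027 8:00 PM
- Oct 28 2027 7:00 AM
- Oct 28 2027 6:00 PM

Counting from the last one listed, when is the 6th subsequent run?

Gaps: 11, 11, 11, 11, 11 hours — each event is 11 hours after the previous one.
Oct 28 2027 6:00 PM + 11 h = Oct 29 2027 5:00 AM.
Oct 29 2027 5:00 AM + 11 h = Oct 29 2027 4:00 PM.
Oct 29 2027 4:00 PM + 11 h = Oct 30 2027 3:00 AM.
Oct 30 2027 3:00 AM + 11 h = Oct 30 2027 2:00 PM.
Oct 30 2027 2:00 PM + 11 h = Oct 31 2027 1:00 AM.
Oct 31 2027 1:00 AM + 11 h = Oct 31 2027 12:00 PM.

Oct 31 2027 12:00 PM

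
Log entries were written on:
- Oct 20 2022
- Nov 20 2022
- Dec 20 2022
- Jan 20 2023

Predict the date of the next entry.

Each date is the 20th; the gaps (31, 30, 31) track the month lengths.
The rule is the 20th of each month.
Next: February 2023 → Feb 20 2023.

Feb 20 2023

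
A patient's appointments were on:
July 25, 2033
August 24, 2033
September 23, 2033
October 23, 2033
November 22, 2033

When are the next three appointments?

December 22, 2033; January 21, 2034; February 20, 2034

Every event comes 30 days after the last (30, 30, 30, 30).
November 22, 2033 + 30 days = December 22, 2033.
December 22, 2033 + 30 days = January 21, 2034.
January 21, 2034 + 30 days = February 20, 2034.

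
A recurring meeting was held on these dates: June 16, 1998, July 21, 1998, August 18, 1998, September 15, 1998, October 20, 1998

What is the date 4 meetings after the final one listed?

February 16, 1999

Gaps: 35, 28, 28, 35 days — a mix of 28 and 35. Every date is a Tuesday.
Each is the 3rd Tuesday of its month.
3rd Tuesday of November 1998: November 17, 1998.
3rd Tuesday of December 1998: December 15, 1998.
3rd Tuesday of January 1999: January 19, 1999.
February 1999 — 3rd Tuesday is February 16, 1999.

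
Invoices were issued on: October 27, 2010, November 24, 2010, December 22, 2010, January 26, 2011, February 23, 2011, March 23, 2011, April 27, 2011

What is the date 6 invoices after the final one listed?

Gaps: 28, 28, 35, 28, 28, 35 days — a mix of 28 and 35. Every date is a Wednesday.
Each is the 4th Wednesday of its month.
4th Wednesday of May 2011: May 25, 2011.
4th Wednesday of June 2011: June 22, 2011.
4th Wednesday of July 2011: July 27, 2011.
August 2011 — 4th Wednesday is August 24, 2011.
4th Wednesday of September 2011: September 28, 2011.
October 2011 — 4th Wednesday is October 26, 2011.

October 26, 2011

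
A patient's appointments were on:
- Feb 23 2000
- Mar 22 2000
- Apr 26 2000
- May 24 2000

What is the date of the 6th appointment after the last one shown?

These are Wednesdays at 28- or 35-day spacing (28, 35, 28).
The pattern: 4th Wednesday of the month.
June 2000 — 4th Wednesday is Jun 28 2000.
4th Wednesday of July 2000: Jul 26 2000.
4th Wednesday of August 2000: Aug 23 2000.
September 2000 — 4th Wednesday is Sep 27 2000.
October 2000 — 4th Wednesday is Oct 25 2000.
November 2000 — 4th Wednesday is Nov 22 2000.

Nov 22 2000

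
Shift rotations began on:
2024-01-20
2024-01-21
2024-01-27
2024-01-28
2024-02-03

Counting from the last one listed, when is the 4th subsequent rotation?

The gap pattern 1, 6, 1, 6 repeats every 2 events.
These are the Saturdays and Sundays of each week.
The following Sunday is 2024-02-04.
Next Saturday: 2024-02-10.
Next Sunday: 2024-02-11.
The following Saturday is 2024-02-17.

2024-02-17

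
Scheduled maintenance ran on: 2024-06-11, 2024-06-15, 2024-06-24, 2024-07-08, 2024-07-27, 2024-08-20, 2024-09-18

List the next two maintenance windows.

Intervals are 4, 9, 14, 19, 24, 29 days — an arithmetic progression with common difference 5.
Next gap: 34 days. 2024-09-18 + 34 days = 2024-10-22.
Next gap: 39 days. 2024-10-22 + 39 days = 2024-11-30.

2024-10-22, 2024-11-30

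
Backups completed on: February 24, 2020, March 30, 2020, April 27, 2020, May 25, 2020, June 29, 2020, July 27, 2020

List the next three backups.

August 31, 2020; September 28, 2020; October 26, 2020

All Mondays; the gaps (35, 28, 28, 35, 28) vary with month length.
This is the last Monday of each month.
August 2020 ends with Monday August 31, 2020.
Last Monday of September 2020: September 28, 2020.
Last Monday of October 2020: October 26, 2020.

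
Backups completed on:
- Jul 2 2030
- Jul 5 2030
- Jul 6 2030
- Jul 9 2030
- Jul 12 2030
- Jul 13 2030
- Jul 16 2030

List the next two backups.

Jul 19 2030, Jul 20 2030

Every event lands on a Tuesday or Friday or Saturday (gaps cycle 3, 1, 3, 3, 1, 3).
So the schedule is: every Tuesday, Friday and Saturday.
Next Friday: Jul 19 2030.
The following Saturday is Jul 20 2030.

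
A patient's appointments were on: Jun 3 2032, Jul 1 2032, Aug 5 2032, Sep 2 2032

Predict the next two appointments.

Oct 7 2032, Nov 4 2032

These are Thursdays at 28- or 35-day spacing (28, 35, 28).
The pattern: 1st Thursday of the month.
1st Thursday of October 2032: Oct 7 2032.
November 2032 — 1st Thursday is Nov 4 2032.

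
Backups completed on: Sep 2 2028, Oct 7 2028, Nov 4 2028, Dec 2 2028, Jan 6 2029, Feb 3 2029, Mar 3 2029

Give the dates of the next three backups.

Apr 7 2029, May 5 2029, Jun 2 2029

All dates are Saturdays, 35, 28, 28, 35, 28, 28 days apart.
Specifically, the 1st Saturday of each month.
April 2029 — 1st Saturday is Apr 7 2029.
1st Saturday of May 2029: May 5 2029.
1st Saturday of June 2029: Jun 2 2029.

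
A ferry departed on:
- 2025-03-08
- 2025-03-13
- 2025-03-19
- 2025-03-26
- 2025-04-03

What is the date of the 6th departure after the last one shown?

2025-06-11

Gaps: 5, 6, 7, 8 days — each gap is 1 larger than the previous one.
Next gap: 9 days. 2025-04-03 + 9 days = 2025-04-12.
Next gap: 10 days. 2025-04-12 + 10 days = 2025-04-22.
Next gap: 11 days. 2025-04-22 + 11 days = 2025-05-03.
Next gap: 12 days. 2025-05-03 + 12 days = 2025-05-15.
Next gap: 13 days. 2025-05-15 + 13 days = 2025-05-28.
Next gap: 14 days. 2025-05-28 + 14 days = 2025-06-11.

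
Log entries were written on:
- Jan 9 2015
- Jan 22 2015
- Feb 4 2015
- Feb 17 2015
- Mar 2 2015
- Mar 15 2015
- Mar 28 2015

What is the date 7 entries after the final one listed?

Gaps between consecutive events: 13, 13, 13, 13, 13, 13 days — a constant 13-day interval.
Mar 28 2015 + 13 days = Apr 10 2015.
Apr 10 2015 + 13 days = Apr 23 2015.
Apr 23 2015 + 13 days = May 6 2015.
May 6 2015 + 13 days = May 19 2015.
May 19 2015 + 13 days = Jun 1 2015.
Jun 1 2015 + 13 days = Jun 14 2015.
Jun 14 2015 + 13 days = Jun 27 2015.

Jun 27 2015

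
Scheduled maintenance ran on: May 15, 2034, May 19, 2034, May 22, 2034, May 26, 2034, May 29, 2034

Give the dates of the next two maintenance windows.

The gap pattern 4, 3, 4, 3 repeats every 2 events.
These are the Mondays and Fridays of each week.
The following Friday is June 2, 2034.
The following Monday is June 5, 2034.

June 2, 2034; June 5, 2034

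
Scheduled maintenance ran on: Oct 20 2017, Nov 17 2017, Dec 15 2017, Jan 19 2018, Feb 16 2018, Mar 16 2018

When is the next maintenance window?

Gaps: 28, 28, 35, 28, 28 days — a mix of 28 and 35. Every date is a Friday.
Each is the 3rd Friday of its month.
April 2018 — 3rd Friday is Apr 20 2018.

Apr 20 2018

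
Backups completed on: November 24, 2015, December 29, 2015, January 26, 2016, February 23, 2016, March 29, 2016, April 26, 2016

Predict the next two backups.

May 31, 2016; June 28, 2016

Every date is a Tuesday; gaps 35, 28, 28, 35, 28 days.
Each is the last Tuesday of its month (at least one falls on the 29th or later, ruling out '4th Tuesday').
May 2016 ends with Tuesday May 31, 2016.
June 2016 ends with Tuesday June 28, 2016.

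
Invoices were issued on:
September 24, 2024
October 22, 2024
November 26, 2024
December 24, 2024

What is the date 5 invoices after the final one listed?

May 27, 2025

Gaps: 28, 35, 28 days — a mix of 28 and 35. Every date is a Tuesday.
Each is the 4th Tuesday of its month.
4th Tuesday of January 2025: January 28, 2025.
February 2025 — 4th Tuesday is February 25, 2025.
4th Tuesday of March 2025: March 25, 2025.
April 2025 — 4th Tuesday is April 22, 2025.
4th Tuesday of May 2025: May 27, 2025.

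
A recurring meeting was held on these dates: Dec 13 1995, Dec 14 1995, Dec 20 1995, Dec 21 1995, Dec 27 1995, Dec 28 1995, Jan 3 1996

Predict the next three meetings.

Jan 4 1996, Jan 10 1996, Jan 11 1996

Every event lands on a Wednesday or Thursday (gaps cycle 1, 6, 1, 6, 1, 6).
So the schedule is: every Wednesday and Thursday.
The following Thursday is Jan 4 1996.
Next Wednesday: Jan 10 1996.
Next Thursday: Jan 11 1996.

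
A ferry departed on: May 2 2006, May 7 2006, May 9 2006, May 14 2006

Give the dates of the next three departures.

The gap pattern 5, 2, 5 repeats every 2 events.
These are the Tuesdays and Sundays of each week.
The following Tuesday is May 16 2006.
The following Sunday is May 21 2006.
Next Tuesday: May 23 2006.

May 16 2006, May 21 2006, May 23 2006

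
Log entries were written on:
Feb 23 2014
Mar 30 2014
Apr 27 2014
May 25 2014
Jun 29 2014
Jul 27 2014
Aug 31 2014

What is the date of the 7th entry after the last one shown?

Every date is a Sunday; gaps 35, 28, 28, 35, 28, 35 days.
Each is the last Sunday of its month (at least one falls on the 29th or later, ruling out '4th Sunday').
Last Sunday of September 2014: Sep 28 2014.
October 2014 ends with Sunday Oct 26 2014.
November 2014 ends with Sunday Nov 30 2014.
December 2014 ends with Sunday Dec 28 2014.
January 2015 ends with Sunday Jan 25 2015.
February 2015 ends with Sunday Feb 22 2015.
Last Sunday of March 2015: Mar 29 2015.

Mar 29 2015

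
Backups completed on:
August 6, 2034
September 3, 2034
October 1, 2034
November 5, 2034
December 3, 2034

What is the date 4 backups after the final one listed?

All dates are Sundays, 28, 28, 35, 28 days apart.
Specifically, the 1st Sunday of each month.
January 2035 — 1st Sunday is January 7, 2035.
1st Sunday of February 2035: February 4, 2035.
March 2035 — 1st Sunday is March 4, 2035.
1st Sunday of April 2035: April 1, 2035.

April 1, 2035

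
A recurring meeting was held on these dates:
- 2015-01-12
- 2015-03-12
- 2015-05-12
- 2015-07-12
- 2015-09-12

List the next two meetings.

Gaps: 59, 61, 61, 62 days — not constant. Every event is on the 12th of the month.
Pattern: the 12th of every 2 months.
Next: November 2015 → 2015-11-12.
January 2016: 2016-01-12.

2015-11-12, 2016-01-12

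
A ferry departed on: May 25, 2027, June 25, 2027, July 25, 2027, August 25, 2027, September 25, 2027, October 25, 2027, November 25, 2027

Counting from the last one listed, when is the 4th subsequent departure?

March 25, 2028

Gaps: 31, 30, 31, 31, 30, 31 days — not constant. Every event is on the 25th of the month.
Pattern: the 25th of each month.
Next: December 2027 → December 25, 2027.
January 2028: January 25, 2028.
February 2028: February 25, 2028.
March 2028: March 25, 2028.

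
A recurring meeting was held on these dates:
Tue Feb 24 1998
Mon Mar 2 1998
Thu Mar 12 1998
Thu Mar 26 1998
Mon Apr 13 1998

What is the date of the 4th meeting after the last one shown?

Mon Aug 3 1998

Intervals are 6, 10, 14, 18 days — an arithmetic progression with common difference 4.
Next gap: 22 days. Mon Apr 13 1998 + 22 days = Tue May 5 1998.
Next gap: 26 days. Tue May 5 1998 + 26 days = Sun May 31 1998.
Next gap: 30 days. Sun May 31 1998 + 30 days = Tue Jun 30 1998.
Next gap: 34 days. Tue Jun 30 1998 + 34 days = Mon Aug 3 1998.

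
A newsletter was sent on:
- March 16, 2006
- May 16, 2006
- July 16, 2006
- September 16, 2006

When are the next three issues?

November 16, 2006; January 16, 2007; March 16, 2007

Each date is the 16th; the gaps (61, 61, 62) track the month lengths.
The rule is the 16th of every 2 months.
November 2006: November 16, 2006.
January 2007: January 16, 2007.
Next: March 2007 → March 16, 2007.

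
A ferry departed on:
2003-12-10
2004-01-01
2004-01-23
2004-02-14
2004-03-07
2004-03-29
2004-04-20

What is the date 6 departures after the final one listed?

2004-08-30

Gaps between consecutive events: 22, 22, 22, 22, 22, 22 days — a constant 22-day interval.
2004-04-20 + 22 days = 2004-05-12.
2004-05-12 + 22 days = 2004-06-03.
2004-06-03 + 22 days = 2004-06-25.
2004-06-25 + 22 days = 2004-07-17.
2004-07-17 + 22 days = 2004-08-08.
2004-08-08 + 22 days = 2004-08-30.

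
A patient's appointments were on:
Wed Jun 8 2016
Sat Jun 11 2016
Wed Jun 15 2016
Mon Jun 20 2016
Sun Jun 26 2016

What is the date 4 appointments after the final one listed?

Sat Jul 30 2016

Intervals are 3, 4, 5, 6 days — an arithmetic progression with common difference 1.
Next gap: 7 days. Sun Jun 26 2016 + 7 days = Sun Jul 3 2016.
Next gap: 8 days. Sun Jul 3 2016 + 8 days = Mon Jul 11 2016.
Next gap: 9 days. Mon Jul 11 2016 + 9 days = Wed Jul 20 2016.
Next gap: 10 days. Wed Jul 20 2016 + 10 days = Sat Jul 30 2016.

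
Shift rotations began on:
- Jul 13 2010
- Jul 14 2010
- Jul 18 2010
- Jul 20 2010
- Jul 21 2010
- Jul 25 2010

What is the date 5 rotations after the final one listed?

Every event lands on a Tuesday or Wednesday or Sunday (gaps cycle 1, 4, 2, 1, 4).
So the schedule is: every Tuesday, Wednesday and Sunday.
Next Tuesday: Jul 27 2010.
Next Wednesday: Jul 28 2010.
The following Sunday is Aug 1 2010.
The following Tuesday is Aug 3 2010.
Next Wednesday: Aug 4 2010.

Aug 4 2010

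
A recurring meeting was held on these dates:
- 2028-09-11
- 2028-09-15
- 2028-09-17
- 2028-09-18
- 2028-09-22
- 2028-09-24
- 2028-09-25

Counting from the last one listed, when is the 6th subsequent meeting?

Every event lands on a Monday or Friday or Sunday (gaps cycle 4, 2, 1, 4, 2, 1).
So the schedule is: every Monday, Friday and Sunday.
Next Friday: 2028-09-29.
Next Sunday: 2028-10-01.
The following Monday is 2028-10-02.
Next Friday: 2028-10-06.
Next Sunday: 2028-10-08.
Next Monday: 2028-10-09.

2028-10-09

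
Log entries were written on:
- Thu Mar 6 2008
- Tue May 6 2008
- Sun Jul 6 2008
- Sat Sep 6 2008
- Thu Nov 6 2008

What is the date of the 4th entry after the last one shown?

Mon Jul 6 2009

The day-of-month is always 6 (61, 61, 62, 61 days between events).
So this recurs on the 6th of every 2 months.
January 2009: Tue Jan 6 2009.
Next: March 2009 → Fri Mar 6 2009.
Next: May 2009 → Wed May 6 2009.
Next: July 2009 → Mon Jul 6 2009.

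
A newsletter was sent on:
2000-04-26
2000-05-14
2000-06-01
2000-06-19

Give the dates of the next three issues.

The spacing is 18, 18, 18 days — always 18 days.
2000-06-19 + 18 days = 2000-07-07.
2000-07-07 + 18 days = 2000-07-25.
2000-07-25 + 18 days = 2000-08-12.

2000-07-07, 2000-07-25, 2000-08-12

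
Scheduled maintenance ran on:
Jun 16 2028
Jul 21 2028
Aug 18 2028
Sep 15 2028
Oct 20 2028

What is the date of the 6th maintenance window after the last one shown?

Gaps: 35, 28, 28, 35 days — a mix of 28 and 35. Every date is a Friday.
Each is the 3rd Friday of its month.
November 2028 — 3rd Friday is Nov 17 2028.
December 2028 — 3rd Friday is Dec 15 2028.
3rd Friday of January 2029: Jan 19 2029.
February 2029 — 3rd Friday is Feb 16 2029.
March 2029 — 3rd Friday is Mar 16 2029.
April 2029 — 3rd Friday is Apr 20 2029.

Apr 20 2029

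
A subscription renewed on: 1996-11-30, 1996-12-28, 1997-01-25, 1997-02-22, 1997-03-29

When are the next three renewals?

1997-04-26, 1997-05-31, 1997-06-28

These are Saturdays with 28, 28, 28, 35-day gaps.
Each is the final Saturday of its month — 1996-11-30 is past the 28th, so '4th Saturday' doesn't fit.
Last Saturday of April 1997: 1997-04-26.
Last Saturday of May 1997: 1997-05-31.
Last Saturday of June 1997: 1997-06-28.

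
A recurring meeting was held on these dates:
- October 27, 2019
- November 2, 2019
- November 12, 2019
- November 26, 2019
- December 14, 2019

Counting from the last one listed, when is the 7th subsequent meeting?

August 8, 2020

Gaps: 6, 10, 14, 18 days — each gap is 4 larger than the previous one.
Next gap: 22 days. December 14, 2019 + 22 days = January 5, 2020.
Next gap: 26 days. January 5, 2020 + 26 days = January 31, 2020.
Next gap: 30 days. January 31, 2020 + 30 days = March 1, 2020.
Next gap: 34 days. March 1, 2020 + 34 days = April 4, 2020.
Next gap: 38 days. April 4, 2020 + 38 days = May 12, 2020.
Next gap: 42 days. May 12, 2020 + 42 days = June 23, 2020.
Next gap: 46 days. June 23, 2020 + 46 days = August 8, 2020.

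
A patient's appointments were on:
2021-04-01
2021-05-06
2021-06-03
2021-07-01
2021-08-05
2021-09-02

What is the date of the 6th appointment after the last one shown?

2022-03-03

Gaps: 35, 28, 28, 35, 28 days — a mix of 28 and 35. Every date is a Thursday.
Each is the 1st Thursday of its month.
1st Thursday of October 2021: 2021-10-07.
November 2021 — 1st Thursday is 2021-11-04.
December 2021 — 1st Thursday is 2021-12-02.
1st Thursday of January 2022: 2022-01-06.
1st Thursday of February 2022: 2022-02-03.
March 2022 — 1st Thursday is 2022-03-03.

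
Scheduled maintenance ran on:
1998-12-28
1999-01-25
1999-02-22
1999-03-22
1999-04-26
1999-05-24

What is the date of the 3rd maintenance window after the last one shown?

These are Mondays at 28- or 35-day spacing (28, 28, 28, 35, 28).
The pattern: 4th Monday of the month.
4th Monday of June 1999: 1999-06-28.
4th Monday of July 1999: 1999-07-26.
4th Monday of August 1999: 1999-08-23.

1999-08-23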